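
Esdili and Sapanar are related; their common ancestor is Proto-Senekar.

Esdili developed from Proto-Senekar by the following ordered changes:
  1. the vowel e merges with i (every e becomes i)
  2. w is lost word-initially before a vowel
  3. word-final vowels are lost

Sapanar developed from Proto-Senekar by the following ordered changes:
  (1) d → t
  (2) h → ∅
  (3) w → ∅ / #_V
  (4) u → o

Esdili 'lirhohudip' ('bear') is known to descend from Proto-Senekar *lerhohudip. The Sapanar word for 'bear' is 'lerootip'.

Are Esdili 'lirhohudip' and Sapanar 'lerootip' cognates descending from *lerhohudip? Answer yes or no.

Derive the expected Sapanar reflex of *lerhohudip:
Sapanar: *lerhohudip > lerhohutip > leroutip > lerootip  (by unconditioned shift, h-loss, vowel merger)
Sapanar 'lerootip' matches the regular reflex exactly, so the pair is cognate.

yes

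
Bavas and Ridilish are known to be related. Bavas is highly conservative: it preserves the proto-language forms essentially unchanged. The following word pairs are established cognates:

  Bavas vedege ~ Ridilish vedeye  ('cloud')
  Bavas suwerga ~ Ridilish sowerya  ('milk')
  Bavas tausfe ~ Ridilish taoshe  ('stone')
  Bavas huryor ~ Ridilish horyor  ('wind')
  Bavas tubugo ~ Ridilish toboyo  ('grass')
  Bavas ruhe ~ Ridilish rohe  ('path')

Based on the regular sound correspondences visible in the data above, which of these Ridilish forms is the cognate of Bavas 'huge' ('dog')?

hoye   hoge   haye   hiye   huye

suwerga ~ sowerya, tubugo ~ toboyo — Bavas u corresponds to Ridilish o after a consonant, before a consonant other than r, m, n, p, b, f, v.
vedege ~ vedeye — Bavas g corresponds to Ridilish y between vowels (before a front vowel).
Applying these to Bavas 'huge':
  huge → hoge   (u→o after a consonant, before a consonant other than r, m, n, p, b, f, v)
  hoge → hoye   (g→y between vowels (before a front vowel))
So the Ridilish cognate is 'hoye'.

hoye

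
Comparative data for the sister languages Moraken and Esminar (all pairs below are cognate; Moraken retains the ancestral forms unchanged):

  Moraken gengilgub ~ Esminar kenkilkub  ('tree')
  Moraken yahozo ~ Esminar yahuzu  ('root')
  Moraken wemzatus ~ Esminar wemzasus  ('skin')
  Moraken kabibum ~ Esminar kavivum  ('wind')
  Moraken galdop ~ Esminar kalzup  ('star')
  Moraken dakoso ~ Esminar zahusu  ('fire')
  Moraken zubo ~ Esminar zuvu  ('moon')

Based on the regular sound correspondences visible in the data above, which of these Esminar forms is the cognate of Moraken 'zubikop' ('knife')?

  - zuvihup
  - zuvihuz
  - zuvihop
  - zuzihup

zuvihup

kabibum ~ kavivum — Moraken b corresponds to Esminar v between vowels (before a front vowel).
dakoso ~ zahusu — Moraken k corresponds to Esminar h between vowels (before a back vowel).
galdop ~ kalzup — Moraken o corresponds to Esminar u after a consonant, before a labial obstruent.
Applying these to Moraken 'zubikop':
  zubikop → zuvikop   (b→v between vowels (before a front vowel))
  zuvikop → zuvihop   (k→h between vowels (before a back vowel))
  zuvihop → zuvihup   (o→u after a consonant, before a labial obstruent)
So the Esminar cognate is 'zuvihup'.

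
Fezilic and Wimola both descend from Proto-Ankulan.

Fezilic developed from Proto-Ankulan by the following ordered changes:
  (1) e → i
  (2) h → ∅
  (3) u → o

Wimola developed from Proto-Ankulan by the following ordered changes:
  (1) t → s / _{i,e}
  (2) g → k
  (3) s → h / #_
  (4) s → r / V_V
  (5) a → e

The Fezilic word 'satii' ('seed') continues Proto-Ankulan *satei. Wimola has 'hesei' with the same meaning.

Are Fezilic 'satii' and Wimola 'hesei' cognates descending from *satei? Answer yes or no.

Derive the expected Wimola reflex of *satei:
Wimola: *satei > sasei > hasei > harei > herei  (by palatalisation, debuccalisation, rhotacism, vowel merger)
The regular Wimola reflex would be 'herei', but the attested form is 'hesei'. The correspondence is irregular, so they are not cognates (the Wimola form has a different source).

no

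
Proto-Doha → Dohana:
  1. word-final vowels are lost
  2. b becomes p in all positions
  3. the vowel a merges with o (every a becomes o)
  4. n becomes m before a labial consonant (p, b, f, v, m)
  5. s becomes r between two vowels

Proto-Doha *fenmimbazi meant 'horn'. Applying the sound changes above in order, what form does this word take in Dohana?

femmimpoz

Dohana: start from *fenmimbazi.
  rule 1 (apocope): fenmimbazi → fenmimbaz
  rule 2 (unconditioned shift): fenmimbaz → fenmimpaz
  rule 3 (vowel merger): fenmimpaz → fenmimpoz
  rule 4 (nasal place assimilation): fenmimpoz → femmimpoz
  rule 5: no change — femmimpoz
  ⇒ Dohana femmimpoz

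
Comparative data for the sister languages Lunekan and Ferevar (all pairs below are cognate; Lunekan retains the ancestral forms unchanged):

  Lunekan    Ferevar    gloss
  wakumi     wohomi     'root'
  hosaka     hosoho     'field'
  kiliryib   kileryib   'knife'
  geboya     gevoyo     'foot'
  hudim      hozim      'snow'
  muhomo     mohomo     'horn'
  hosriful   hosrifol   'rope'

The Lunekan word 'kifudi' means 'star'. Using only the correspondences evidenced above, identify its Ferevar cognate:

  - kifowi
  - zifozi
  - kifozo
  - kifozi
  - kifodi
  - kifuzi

hudim ~ hozim, muhomo ~ mohomo — Lunekan u corresponds to Ferevar o after a consonant, before a consonant other than r, m, n, p, b, f, v.
hudim ~ hozim — Lunekan d corresponds to Ferevar z between vowels (before a front vowel).
Applying these to Lunekan 'kifudi':
  kifudi → kifodi   (u→o after a consonant, before a consonant other than r, m, n, p, b, f, v)
  kifodi → kifozi   (d→z between vowels (before a front vowel))
So the Ferevar cognate is 'kifozi'.

kifozi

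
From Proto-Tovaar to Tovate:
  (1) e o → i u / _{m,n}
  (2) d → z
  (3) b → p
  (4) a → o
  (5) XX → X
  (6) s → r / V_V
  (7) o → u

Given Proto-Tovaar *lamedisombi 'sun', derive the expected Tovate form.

Tovate: start from *lamedisombi.
  rule 1 (pre-nasal raising): lamedisombi → lamedisumbi
  rule 2 (unconditioned shift): lamedisumbi → lamezisumbi
  rule 3 (unconditioned shift): lamezisumbi → lamezisumpi
  rule 4 (vowel merger): lamezisumpi → lomezisumpi
  rule 5: no change — lomezisumpi
  rule 6 (rhotacism): lomezisumpi → lomezirumpi
  rule 7 (vowel merger): lomezirumpi → lumezirumpi
  ⇒ Tovate lumezirumpi

lumezirumpi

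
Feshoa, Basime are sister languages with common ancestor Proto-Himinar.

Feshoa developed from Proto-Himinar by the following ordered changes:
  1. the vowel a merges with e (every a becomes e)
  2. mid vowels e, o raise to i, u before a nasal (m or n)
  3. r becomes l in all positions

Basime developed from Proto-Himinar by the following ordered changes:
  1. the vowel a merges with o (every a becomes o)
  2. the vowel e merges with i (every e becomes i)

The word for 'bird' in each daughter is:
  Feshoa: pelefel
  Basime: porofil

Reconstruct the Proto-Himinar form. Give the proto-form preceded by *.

Position 2: Feshoa has e, Basime has o. Taking the neighbouring segments as reconstructed: Feshoa e could go back to *a or *e; Basime o could go back to *a or *o — the one source consistent with every daughter is *a.
Position 3: Feshoa has l, Basime has r. Basime preserves r here (none of its changes turn any other segment into r), so the proto-segment is *r.
Position 6: Feshoa has e, Basime has i. Taking the neighbouring segments as reconstructed: Feshoa e could go back to *a or *e; Basime i could go back to *e or *i — the one source consistent with every daughter is *e.
Verify the candidate proto-form against each daughter:
Feshoa: *parafel
  parafel → perefel   [vowel merger]
  perefel (rule 2 does not apply)
  perefel → pelefel   [unconditioned shift]
  giving Feshoa pelefel.
Basime: *parafel > porofel > porofil  (by vowel merger, vowel merger)
No other proto-form is consistent with every reflex, so the reconstruction is *parafel.

*parafel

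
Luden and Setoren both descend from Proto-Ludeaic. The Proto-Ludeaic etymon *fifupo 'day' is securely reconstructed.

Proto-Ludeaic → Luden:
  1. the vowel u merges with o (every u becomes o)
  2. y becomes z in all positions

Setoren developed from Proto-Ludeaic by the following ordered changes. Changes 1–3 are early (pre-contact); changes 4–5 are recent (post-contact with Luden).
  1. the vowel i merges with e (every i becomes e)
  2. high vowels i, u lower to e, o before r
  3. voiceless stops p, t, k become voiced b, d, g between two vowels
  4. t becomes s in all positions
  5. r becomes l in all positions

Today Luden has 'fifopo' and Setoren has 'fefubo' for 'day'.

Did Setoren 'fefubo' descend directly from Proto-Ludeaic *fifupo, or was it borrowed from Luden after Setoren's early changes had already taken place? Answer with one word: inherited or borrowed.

If inherited, *fifupo would pass through all of Setoren's changes:
Setoren: start from *fifupo.
  rule 1 (vowel merger): fifupo → fefupo
  rule 2: no change — fefupo
  rule 3 (intervocalic voicing): fefupo → fefubo
  rule 4: no change — fefubo
  rule 5: no change — fefubo
  ⇒ Setoren fefubo
If borrowed from Luden 'fifopo' after the early changes, it would undergo only the recent ones:
  rule 4 (unconditioned shift): no change (fifopo)
  rule 5 (unconditioned shift): no change (fifopo)
  ⇒ as a loan: fifopo
Setoren 'fefubo' matches the inherited outcome exactly, so it is an inherited cognate, not a loan.

inherited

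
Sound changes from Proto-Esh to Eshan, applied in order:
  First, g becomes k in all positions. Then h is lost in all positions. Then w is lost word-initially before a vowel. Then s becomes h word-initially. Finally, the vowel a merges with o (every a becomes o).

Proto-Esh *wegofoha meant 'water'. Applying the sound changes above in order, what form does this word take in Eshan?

Eshan: *wegofoha > wekofoha > wekofoa > ekofoa > ekofoo  (by unconditioned shift, h-loss, glide loss, vowel merger)

ekofoo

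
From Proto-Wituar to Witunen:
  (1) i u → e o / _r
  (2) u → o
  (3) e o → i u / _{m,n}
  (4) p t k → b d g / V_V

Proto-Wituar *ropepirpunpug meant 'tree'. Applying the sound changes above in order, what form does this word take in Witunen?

Witunen: *ropepirpunpug
  ropepirpunpug → ropeperpunpug   [pre-rhotic lowering]
  ropeperpunpug → ropeperponpog   [vowel merger]
  ropeperponpog → ropeperpunpog   [pre-nasal raising]
  ropeperpunpog → robeberpunpog   [intervocalic voicing]
  giving Witunen robeberpunpog.

robeberpunpog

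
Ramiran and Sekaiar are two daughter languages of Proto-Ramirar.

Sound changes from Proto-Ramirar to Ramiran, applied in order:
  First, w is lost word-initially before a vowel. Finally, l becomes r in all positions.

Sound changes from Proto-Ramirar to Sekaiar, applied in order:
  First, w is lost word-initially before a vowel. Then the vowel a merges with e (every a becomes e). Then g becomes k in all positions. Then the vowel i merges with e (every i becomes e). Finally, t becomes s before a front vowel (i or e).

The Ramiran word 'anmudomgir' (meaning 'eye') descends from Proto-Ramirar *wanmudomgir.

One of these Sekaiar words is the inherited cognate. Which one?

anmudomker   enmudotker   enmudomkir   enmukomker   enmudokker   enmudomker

Sekaiar: *wanmudomgir
  wanmudomgir → anmudomgir   [glide loss]
  anmudomgir → enmudomgir   [vowel merger]
  enmudomgir → enmudomkir   [unconditioned shift]
  enmudomkir → enmudomker   [vowel merger]
  enmudomker (rule 5 does not apply)
  giving Sekaiar enmudomker.
Only 'enmudomker' matches the regular Sekaiar development of *wanmudomgir.

enmudomker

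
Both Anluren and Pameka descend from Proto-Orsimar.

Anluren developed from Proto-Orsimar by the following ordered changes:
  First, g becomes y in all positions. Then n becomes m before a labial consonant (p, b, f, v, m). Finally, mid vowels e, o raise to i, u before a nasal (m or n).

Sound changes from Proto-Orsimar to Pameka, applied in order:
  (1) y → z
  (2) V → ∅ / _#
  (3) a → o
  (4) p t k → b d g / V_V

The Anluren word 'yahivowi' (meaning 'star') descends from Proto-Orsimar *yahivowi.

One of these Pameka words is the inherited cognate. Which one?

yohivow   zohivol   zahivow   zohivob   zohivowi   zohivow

Pameka: start from *yahivowi.
  rule 1 (unconditioned shift): yahivowi → zahivowi
  rule 2 (apocope): zahivowi → zahivow
  rule 3 (vowel merger): zahivow → zohivow
  rule 4: no change — zohivow
  ⇒ Pameka zohivow

zohivow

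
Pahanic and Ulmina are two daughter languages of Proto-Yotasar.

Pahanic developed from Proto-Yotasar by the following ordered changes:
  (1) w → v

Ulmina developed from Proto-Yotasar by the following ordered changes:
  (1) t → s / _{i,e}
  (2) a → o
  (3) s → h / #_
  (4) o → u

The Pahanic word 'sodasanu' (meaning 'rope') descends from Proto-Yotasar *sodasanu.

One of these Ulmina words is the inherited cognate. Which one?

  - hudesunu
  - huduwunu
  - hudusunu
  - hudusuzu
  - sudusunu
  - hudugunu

hudusunu

Ulmina: *sodasanu
  sodasanu (rule 1 does not apply)
  sodasanu → sodosonu   [vowel merger]
  sodosonu → hodosonu   [debuccalisation]
  hodosonu → hudusunu   [vowel merger]
  giving Ulmina hudusunu.
Among the options, 'hudusunu' alone shows every Ulmina change applied in order.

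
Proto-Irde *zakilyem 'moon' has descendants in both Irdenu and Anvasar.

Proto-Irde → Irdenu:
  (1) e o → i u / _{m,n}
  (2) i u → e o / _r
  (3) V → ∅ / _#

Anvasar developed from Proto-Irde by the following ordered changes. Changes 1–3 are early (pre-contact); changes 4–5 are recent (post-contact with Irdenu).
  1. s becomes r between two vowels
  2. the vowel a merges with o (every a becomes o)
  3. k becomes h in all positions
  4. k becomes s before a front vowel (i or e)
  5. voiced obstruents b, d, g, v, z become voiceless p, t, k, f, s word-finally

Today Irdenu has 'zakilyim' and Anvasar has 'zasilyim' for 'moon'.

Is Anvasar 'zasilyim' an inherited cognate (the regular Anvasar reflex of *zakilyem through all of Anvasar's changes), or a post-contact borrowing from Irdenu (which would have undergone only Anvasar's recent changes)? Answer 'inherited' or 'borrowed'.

borrowed

If inherited, *zakilyem would pass through all of Anvasar's changes:
Anvasar: *zakilyem > zokilyem > zohilyem  (by vowel merger, unconditioned shift)
If borrowed from Irdenu 'zakilyim' after the early changes, it would undergo only the recent ones:
  rule 4 (palatalisation): zakilyim → zasilyim
  rule 5 (final devoicing): no change (zasilyim)
  ⇒ as a loan: zasilyim
Anvasar 'zasilyim' matches the loan outcome 'zasilyim', not the inherited 'zohilyem' — it skipped the early Anvasar changes, so it was borrowed from Irdenu.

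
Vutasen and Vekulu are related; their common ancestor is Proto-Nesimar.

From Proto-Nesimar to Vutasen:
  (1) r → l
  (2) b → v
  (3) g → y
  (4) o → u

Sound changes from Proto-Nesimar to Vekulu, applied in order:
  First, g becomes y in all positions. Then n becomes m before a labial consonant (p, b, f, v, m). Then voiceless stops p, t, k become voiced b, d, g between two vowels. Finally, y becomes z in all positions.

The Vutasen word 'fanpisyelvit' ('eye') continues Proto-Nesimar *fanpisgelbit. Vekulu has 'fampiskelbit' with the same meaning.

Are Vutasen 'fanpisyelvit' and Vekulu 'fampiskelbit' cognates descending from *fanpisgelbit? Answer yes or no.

no

Derive the expected Vekulu reflex of *fanpisgelbit:
Vekulu: *fanpisgelbit
  fanpisgelbit → fanpisyelbit   [unconditioned shift]
  fanpisyelbit → fampisyelbit   [nasal place assimilation]
  fampisyelbit (rule 3 does not apply)
  fampisyelbit → fampiszelbit   [unconditioned shift]
  giving Vekulu fampiszelbit.
The regular Vekulu reflex would be 'fampiszelbit', but the attested form is 'fampiskelbit'. The correspondence is irregular, so they are not cognates (the Vekulu form has a different source).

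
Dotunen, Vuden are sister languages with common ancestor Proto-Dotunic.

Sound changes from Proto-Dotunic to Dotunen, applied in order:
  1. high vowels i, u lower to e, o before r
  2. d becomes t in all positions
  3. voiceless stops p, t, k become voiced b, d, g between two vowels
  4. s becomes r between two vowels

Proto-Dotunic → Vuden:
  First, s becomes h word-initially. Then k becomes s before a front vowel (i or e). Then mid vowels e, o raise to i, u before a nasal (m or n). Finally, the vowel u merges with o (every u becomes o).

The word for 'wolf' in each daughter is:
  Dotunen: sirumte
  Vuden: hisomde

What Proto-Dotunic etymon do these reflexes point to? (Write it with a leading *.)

Position 6: Dotunen has t, Vuden has d. Vuden preserves d here (none of its changes turn any other segment into d), so the proto-segment is *d.
Position 4: Dotunen has u, Vuden has o. Dotunen preserves u here (none of its changes turn any other segment into u), so the proto-segment is *u.
Position 1: Dotunen has s, Vuden has h. Dotunen preserves s here (none of its changes turn any other segment into s), so the proto-segment is *s.
Verify the candidate proto-form against each daughter:
Dotunen: *sisumde
  sisumde (rule 1 does not apply)
  sisumde → sisumte   [unconditioned shift]
  sisumte (rule 3 does not apply)
  sisumte → sirumte   [rhotacism]
  giving Dotunen sirumte.
Vuden: start from *sisumde.
  rule 1 (debuccalisation): sisumde → hisumde
  rule 2: no change — hisumde
  rule 3: no change — hisumde
  rule 4 (vowel merger): hisumde → hisomde
  ⇒ Vuden hisomde
No other proto-form is consistent with every reflex, so the reconstruction is *sisumde.

*sisumde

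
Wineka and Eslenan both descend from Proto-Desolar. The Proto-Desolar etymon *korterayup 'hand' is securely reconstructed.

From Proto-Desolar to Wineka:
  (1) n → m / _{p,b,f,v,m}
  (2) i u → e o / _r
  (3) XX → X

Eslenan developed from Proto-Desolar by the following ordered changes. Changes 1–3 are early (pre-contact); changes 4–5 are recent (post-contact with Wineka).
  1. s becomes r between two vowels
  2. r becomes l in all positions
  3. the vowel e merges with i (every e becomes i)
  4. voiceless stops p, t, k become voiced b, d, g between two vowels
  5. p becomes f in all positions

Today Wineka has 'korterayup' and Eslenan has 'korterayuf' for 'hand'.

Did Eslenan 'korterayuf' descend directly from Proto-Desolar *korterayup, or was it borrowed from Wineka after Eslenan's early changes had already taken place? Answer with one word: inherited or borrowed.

If inherited, *korterayup would pass through all of Eslenan's changes:
Eslenan: *korterayup > koltelayup > koltilayup > koltilayuf  (by unconditioned shift, vowel merger, unconditioned shift)
If borrowed from Wineka 'korterayup' after the early changes, it would undergo only the recent ones:
  rule 4 (intervocalic voicing): no change (korterayup)
  rule 5 (unconditioned shift): korterayup → korterayuf
  ⇒ as a loan: korterayuf
Eslenan 'korterayuf' matches the loan outcome 'korterayuf', not the inherited 'koltilayuf' — it skipped the early Eslenan changes, so it was borrowed from Wineka.

borrowed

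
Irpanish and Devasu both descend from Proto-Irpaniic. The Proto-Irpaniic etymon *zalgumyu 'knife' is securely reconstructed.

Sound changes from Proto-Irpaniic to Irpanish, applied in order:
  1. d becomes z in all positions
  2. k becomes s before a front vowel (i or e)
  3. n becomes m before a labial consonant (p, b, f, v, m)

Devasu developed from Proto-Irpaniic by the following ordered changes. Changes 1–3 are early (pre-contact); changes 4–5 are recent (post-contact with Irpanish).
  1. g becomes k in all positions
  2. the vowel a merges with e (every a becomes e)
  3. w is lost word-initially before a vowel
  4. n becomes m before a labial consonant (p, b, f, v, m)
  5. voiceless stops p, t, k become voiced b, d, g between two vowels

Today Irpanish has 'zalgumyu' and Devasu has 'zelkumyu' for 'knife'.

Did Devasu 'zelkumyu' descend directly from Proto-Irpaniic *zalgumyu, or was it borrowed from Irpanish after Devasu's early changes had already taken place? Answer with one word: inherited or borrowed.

inherited

If inherited, *zalgumyu would pass through all of Devasu's changes:
Devasu: start from *zalgumyu.
  rule 1 (unconditioned shift): zalgumyu → zalkumyu
  rule 2 (vowel merger): zalkumyu → zelkumyu
  rule 3: no change — zelkumyu
  rule 4: no change — zelkumyu
  rule 5: no change — zelkumyu
  ⇒ Devasu zelkumyu
If borrowed from Irpanish 'zalgumyu' after the early changes, it would undergo only the recent ones:
  rule 4 (nasal place assimilation): no change (zalgumyu)
  rule 5 (intervocalic voicing): no change (zalgumyu)
  ⇒ as a loan: zalgumyu
Devasu 'zelkumyu' matches the inherited outcome exactly, so it is an inherited cognate, not a loan.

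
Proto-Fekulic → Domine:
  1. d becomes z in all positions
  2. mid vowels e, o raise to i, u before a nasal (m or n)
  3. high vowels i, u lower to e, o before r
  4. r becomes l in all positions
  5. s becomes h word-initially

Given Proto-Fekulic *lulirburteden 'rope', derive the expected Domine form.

lulelboltezin

Domine: start from *lulirburteden.
  rule 1 (unconditioned shift): lulirburteden → lulirburtezen
  rule 2 (pre-nasal raising): lulirburtezen → lulirburtezin
  rule 3 (pre-rhotic lowering): lulirburtezin → lulerbortezin
  rule 4 (unconditioned shift): lulerbortezin → lulelboltezin
  rule 5: no change — lulelboltezin
  ⇒ Domine lulelboltezin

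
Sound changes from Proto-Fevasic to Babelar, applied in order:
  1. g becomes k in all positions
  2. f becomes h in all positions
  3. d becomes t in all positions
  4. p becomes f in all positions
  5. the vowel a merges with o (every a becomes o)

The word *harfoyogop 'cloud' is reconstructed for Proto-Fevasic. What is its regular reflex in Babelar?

horhoyokof

Babelar: *harfoyogop > harfoyokop > harhoyokop > harhoyokof > horhoyokof  (by unconditioned shift, unconditioned shift, unconditioned shift, vowel merger)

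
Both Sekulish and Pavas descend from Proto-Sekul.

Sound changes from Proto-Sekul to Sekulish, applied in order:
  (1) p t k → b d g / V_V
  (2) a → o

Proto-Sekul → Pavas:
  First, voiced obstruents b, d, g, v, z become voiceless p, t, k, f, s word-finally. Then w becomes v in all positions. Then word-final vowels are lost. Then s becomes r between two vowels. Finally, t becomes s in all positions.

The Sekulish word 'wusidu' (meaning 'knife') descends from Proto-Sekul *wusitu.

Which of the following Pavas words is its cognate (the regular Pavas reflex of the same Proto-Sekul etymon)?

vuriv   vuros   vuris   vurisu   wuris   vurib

vuris

Pavas: start from *wusitu.
  rule 1: no change — wusitu
  rule 2 (unconditioned shift): wusitu → vusitu
  rule 3 (apocope): vusitu → vusit
  rule 4 (rhotacism): vusit → vurit
  rule 5 (unconditioned shift): vurit → vuris
  ⇒ Pavas vuris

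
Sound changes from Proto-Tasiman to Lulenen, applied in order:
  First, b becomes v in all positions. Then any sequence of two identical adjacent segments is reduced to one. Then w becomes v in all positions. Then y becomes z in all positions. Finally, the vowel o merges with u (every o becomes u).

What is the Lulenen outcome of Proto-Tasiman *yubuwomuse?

Lulenen: *yubuwomuse > yuvuwomuse > yuvuvomuse > zuvuvomuse > zuvuvumuse  (by unconditioned shift, unconditioned shift, unconditioned shift, vowel merger)

zuvuvumuse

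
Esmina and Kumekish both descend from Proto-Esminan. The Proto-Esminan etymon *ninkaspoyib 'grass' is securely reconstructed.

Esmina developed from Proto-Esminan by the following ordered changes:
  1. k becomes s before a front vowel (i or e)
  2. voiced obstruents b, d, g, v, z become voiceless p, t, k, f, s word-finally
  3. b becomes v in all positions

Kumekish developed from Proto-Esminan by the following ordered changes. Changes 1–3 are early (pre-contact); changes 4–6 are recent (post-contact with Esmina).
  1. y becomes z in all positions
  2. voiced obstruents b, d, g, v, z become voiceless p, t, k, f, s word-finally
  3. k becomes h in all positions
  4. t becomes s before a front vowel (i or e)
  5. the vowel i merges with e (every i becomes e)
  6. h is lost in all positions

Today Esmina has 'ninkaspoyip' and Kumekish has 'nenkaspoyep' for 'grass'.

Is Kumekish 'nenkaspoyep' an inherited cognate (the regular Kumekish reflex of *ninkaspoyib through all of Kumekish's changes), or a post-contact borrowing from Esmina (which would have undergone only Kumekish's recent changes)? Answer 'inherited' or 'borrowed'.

If inherited, *ninkaspoyib would pass through all of Kumekish's changes:
Kumekish: start from *ninkaspoyib.
  rule 1 (unconditioned shift): ninkaspoyib → ninkaspozib
  rule 2 (final devoicing): ninkaspozib → ninkaspozip
  rule 3 (unconditioned shift): ninkaspozip → ninhaspozip
  rule 4: no change — ninhaspozip
  rule 5 (vowel merger): ninhaspozip → nenhaspozep
  rule 6 (h-loss): nenhaspozep → nenaspozep
  ⇒ Kumekish nenaspozep
If borrowed from Esmina 'ninkaspoyip' after the early changes, it would undergo only the recent ones:
  rule 4 (palatalisation): no change (ninkaspoyip)
  rule 5 (vowel merger): ninkaspoyip → nenkaspoyep
  rule 6 (h-loss): no change (nenkaspoyep)
  ⇒ as a loan: nenkaspoyep
Kumekish 'nenkaspoyep' matches the loan outcome 'nenkaspoyep', not the inherited 'nenaspozep' — it skipped the early Kumekish changes, so it was borrowed from Esmina.

borrowed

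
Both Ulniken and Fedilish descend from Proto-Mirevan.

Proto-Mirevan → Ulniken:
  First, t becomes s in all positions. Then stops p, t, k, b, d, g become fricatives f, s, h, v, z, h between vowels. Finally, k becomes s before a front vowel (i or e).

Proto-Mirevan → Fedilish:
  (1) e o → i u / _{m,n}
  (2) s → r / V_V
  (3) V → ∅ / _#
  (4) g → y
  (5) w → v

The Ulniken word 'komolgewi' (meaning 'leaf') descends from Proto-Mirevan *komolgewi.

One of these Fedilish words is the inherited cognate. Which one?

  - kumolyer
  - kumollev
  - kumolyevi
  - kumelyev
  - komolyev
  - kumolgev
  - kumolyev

Fedilish: *komolgewi > kumolgewi > kumolgew > kumolyew > kumolyev  (by pre-nasal raising, apocope, unconditioned shift, unconditioned shift)
Among the options, 'kumolyev' alone shows every Fedilish change applied in order.

kumolyev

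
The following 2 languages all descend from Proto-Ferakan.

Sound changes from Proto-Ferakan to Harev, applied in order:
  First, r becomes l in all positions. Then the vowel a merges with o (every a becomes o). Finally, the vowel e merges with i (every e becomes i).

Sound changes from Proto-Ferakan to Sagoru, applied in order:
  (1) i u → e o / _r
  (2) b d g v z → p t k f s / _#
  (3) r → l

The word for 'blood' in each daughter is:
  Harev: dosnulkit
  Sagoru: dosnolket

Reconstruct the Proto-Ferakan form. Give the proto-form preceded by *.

*dosnurket

Position 5: Harev has u, Sagoru has o. Harev preserves u here (none of its changes turn any other segment into u), so the proto-segment is *u.
Position 8: Harev has i, Sagoru has e. Taking the neighbouring segments as reconstructed: Harev i could go back to *e or *i; Sagoru e can only go back to *e — the one source consistent with every daughter is *e.
Position 6: Harev has l, Sagoru has l. Taking the neighbouring segments as reconstructed: Harev l could go back to *l or *r; Sagoru l can only go back to *r — the one source consistent with every daughter is *r.
The remaining positions agree across the daughters. Check the candidate against every language:
Harev: start from *dosnurket.
  rule 1 (unconditioned shift): dosnurket → dosnulket
  rule 2: no change — dosnulket
  rule 3 (vowel merger): dosnulket → dosnulkit
  ⇒ Harev dosnulkit
Sagoru: *dosnurket
  dosnurket → dosnorket   [pre-rhotic lowering]
  dosnorket (rule 2 does not apply)
  dosnorket → dosnolket   [unconditioned shift]
  giving Sagoru dosnolket.
No other proto-form is consistent with every reflex, so the reconstruction is *dosnurket.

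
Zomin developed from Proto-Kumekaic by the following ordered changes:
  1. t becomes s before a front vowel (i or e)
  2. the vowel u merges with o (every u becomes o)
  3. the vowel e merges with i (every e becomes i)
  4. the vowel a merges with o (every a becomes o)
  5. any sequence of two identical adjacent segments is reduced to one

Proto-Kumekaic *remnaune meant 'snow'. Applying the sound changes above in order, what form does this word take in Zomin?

rimnoni

Zomin: start from *remnaune.
  rule 1: no change — remnaune
  rule 2 (vowel merger): remnaune → remnaone
  rule 3 (vowel merger): remnaone → rimnaoni
  rule 4 (vowel merger): rimnaoni → rimnooni
  rule 5 (degemination): rimnooni → rimnoni
  ⇒ Zomin rimnoni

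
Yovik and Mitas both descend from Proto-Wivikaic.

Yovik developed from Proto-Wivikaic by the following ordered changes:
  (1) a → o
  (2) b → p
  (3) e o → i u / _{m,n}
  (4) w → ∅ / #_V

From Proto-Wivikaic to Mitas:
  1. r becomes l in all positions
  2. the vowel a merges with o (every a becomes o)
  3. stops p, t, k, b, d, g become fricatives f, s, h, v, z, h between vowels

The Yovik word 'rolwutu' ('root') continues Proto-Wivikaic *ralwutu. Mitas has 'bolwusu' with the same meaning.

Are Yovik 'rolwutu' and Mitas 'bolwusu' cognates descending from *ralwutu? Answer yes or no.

Derive the expected Mitas reflex of *ralwutu:
Mitas: *ralwutu > lalwutu > lolwutu > lolwusu  (by unconditioned shift, vowel merger, intervocalic lenition)
The regular Mitas reflex would be 'lolwusu', but the attested form is 'bolwusu'. The correspondence is irregular, so they are not cognates (the Mitas form has a different source).

no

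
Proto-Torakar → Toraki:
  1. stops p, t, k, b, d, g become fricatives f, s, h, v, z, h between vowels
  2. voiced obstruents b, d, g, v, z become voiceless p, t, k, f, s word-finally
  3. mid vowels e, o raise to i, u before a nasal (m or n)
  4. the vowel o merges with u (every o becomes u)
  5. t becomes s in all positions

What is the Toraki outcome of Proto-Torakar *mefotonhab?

Toraki: start from *mefotonhab.
  rule 1 (intervocalic lenition): mefotonhab → mefosonhab
  rule 2 (final devoicing): mefosonhab → mefosonhap
  rule 3 (pre-nasal raising): mefosonhap → mefosunhap
  rule 4 (vowel merger): mefosunhap → mefusunhap
  rule 5: no change — mefusunhap
  ⇒ Toraki mefusunhap

mefusunhap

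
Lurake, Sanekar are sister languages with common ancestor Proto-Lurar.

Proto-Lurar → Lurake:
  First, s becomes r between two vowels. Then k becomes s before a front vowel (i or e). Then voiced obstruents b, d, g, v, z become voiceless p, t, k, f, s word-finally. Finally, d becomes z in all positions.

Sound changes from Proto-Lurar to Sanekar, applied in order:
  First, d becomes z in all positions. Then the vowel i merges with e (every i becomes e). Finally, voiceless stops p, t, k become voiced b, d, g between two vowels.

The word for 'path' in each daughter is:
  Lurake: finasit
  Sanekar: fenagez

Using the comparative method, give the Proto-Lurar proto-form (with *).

*finakid

Position 2: Lurake has i, Sanekar has e. Lurake preserves i here (none of its changes turn any other segment into i), so the proto-segment is *i.
Position 6: Lurake has i, Sanekar has e. Lurake preserves i here (none of its changes turn any other segment into i), so the proto-segment is *i.
Position 7: Lurake has t, Sanekar has z. Taking the neighbouring segments as reconstructed: Lurake t could go back to *t or *d; Sanekar z could go back to *d or *z — the one source consistent with every daughter is *d.
This points to *finakid. Verify forward in each daughter:
Lurake: *finakid
  finakid (rule 1 does not apply)
  finakid → finasid   [palatalisation]
  finasid → finasit   [final devoicing]
  finasit (rule 4 does not apply)
  giving Lurake finasit.
Sanekar: start from *finakid.
  rule 1 (unconditioned shift): finakid → finakiz
  rule 2 (vowel merger): finakiz → fenakez
  rule 3 (intervocalic voicing): fenakez → fenagez
  ⇒ Sanekar fenagez
*finakid is the unique common source.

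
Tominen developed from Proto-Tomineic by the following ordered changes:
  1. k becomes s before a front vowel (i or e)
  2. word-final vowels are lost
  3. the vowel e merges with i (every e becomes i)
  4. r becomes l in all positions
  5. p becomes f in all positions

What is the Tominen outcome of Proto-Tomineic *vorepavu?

volifav

Tominen: *vorepavu > vorepav > voripav > volipav > volifav  (by apocope, vowel merger, unconditioned shift, unconditioned shift)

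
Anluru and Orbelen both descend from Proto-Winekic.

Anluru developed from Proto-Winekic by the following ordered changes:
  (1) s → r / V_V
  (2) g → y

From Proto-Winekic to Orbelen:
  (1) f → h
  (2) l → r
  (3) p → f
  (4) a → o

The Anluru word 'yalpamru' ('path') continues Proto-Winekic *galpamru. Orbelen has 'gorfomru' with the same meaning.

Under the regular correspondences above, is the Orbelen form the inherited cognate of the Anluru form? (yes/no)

yes

Derive the expected Orbelen reflex of *galpamru:
Orbelen: *galpamru
  galpamru (rule 1 does not apply)
  galpamru → garpamru   [unconditioned shift]
  garpamru → garfamru   [unconditioned shift]
  garfamru → gorfomru   [vowel merger]
  giving Orbelen gorfomru.
Orbelen 'gorfomru' matches the regular reflex exactly, so the pair is cognate.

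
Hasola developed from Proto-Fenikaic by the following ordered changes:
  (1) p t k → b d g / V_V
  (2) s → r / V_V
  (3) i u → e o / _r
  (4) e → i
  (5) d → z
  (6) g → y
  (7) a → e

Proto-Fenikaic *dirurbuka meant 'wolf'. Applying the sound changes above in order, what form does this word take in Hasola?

zirorbuye

Hasola: *dirurbuka
  dirurbuka → dirurbuga   [intervocalic voicing]
  dirurbuga (rule 2 does not apply)
  dirurbuga → derorbuga   [pre-rhotic lowering]
  derorbuga → dirorbuga   [vowel merger]
  dirorbuga → zirorbuga   [unconditioned shift]
  zirorbuga → zirorbuya   [unconditioned shift]
  zirorbuya → zirorbuye   [vowel merger]
  giving Hasola zirorbuye.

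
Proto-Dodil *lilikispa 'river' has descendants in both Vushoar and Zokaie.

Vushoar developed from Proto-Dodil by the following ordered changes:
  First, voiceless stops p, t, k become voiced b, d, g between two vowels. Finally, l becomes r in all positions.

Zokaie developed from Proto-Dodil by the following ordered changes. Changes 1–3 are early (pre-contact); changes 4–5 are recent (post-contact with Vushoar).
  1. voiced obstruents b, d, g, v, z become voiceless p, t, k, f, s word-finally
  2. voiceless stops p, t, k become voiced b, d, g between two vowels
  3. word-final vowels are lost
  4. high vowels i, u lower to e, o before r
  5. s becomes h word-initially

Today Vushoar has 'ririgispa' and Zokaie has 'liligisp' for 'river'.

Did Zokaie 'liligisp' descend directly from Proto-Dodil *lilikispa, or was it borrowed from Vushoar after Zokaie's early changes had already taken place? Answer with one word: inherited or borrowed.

If inherited, *lilikispa would pass through all of Zokaie's changes:
Zokaie: *lilikispa > liligispa > liligisp  (by intervocalic voicing, apocope)
If borrowed from Vushoar 'ririgispa' after the early changes, it would undergo only the recent ones:
  rule 4 (pre-rhotic lowering): ririgispa → rerigispa
  rule 5 (debuccalisation): no change (rerigispa)
  ⇒ as a loan: rerigispa
Zokaie 'liligisp' matches the inherited outcome exactly, so it is an inherited cognate, not a loan.

inherited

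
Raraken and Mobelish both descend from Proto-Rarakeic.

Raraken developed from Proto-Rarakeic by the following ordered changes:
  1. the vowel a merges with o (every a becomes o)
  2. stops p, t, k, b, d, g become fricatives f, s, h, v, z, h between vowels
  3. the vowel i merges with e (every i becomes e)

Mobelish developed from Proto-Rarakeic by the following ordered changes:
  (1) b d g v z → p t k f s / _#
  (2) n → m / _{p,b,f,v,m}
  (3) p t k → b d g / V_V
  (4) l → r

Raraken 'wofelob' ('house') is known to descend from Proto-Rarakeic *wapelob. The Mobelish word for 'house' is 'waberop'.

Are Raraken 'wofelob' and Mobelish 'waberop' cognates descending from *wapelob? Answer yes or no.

Derive the expected Mobelish reflex of *wapelob:
Mobelish: *wapelob > wapelop > wabelop > waberop  (by final devoicing, intervocalic voicing, unconditioned shift)
Mobelish 'waberop' matches the regular reflex exactly, so the pair is cognate.

yes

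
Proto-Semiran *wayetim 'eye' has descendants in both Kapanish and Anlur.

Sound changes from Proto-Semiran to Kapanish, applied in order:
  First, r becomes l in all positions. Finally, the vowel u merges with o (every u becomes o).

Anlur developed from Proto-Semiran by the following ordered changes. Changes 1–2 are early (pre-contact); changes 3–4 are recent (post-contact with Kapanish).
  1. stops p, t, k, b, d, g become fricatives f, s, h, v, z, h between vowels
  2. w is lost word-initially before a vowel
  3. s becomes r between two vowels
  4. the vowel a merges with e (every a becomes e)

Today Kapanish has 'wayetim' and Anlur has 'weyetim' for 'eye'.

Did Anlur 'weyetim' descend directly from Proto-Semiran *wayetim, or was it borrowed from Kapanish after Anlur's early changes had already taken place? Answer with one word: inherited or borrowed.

If inherited, *wayetim would pass through all of Anlur's changes:
Anlur: *wayetim
  wayetim → wayesim   [intervocalic lenition]
  wayesim → ayesim   [glide loss]
  ayesim → ayerim   [rhotacism]
  ayerim → eyerim   [vowel merger]
  giving Anlur eyerim.
If borrowed from Kapanish 'wayetim' after the early changes, it would undergo only the recent ones:
  rule 3 (rhotacism): no change (wayetim)
  rule 4 (vowel merger): wayetim → weyetim
  ⇒ as a loan: weyetim
Anlur 'weyetim' matches the loan outcome 'weyetim', not the inherited 'eyerim' — it skipped the early Anlur changes, so it was borrowed from Kapanish.

borrowed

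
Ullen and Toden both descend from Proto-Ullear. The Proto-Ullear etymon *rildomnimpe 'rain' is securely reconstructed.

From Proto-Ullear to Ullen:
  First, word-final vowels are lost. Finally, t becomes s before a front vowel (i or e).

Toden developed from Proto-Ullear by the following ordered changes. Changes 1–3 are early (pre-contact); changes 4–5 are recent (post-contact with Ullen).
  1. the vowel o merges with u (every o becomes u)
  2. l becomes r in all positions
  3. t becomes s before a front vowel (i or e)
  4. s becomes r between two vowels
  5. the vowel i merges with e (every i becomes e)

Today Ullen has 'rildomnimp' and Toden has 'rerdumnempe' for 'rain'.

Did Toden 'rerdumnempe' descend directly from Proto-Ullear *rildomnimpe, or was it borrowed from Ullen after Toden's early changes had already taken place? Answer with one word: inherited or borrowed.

If inherited, *rildomnimpe would pass through all of Toden's changes:
Toden: *rildomnimpe
  rildomnimpe → rildumnimpe   [vowel merger]
  rildumnimpe → rirdumnimpe   [unconditioned shift]
  rirdumnimpe (rule 3 does not apply)
  rirdumnimpe (rule 4 does not apply)
  rirdumnimpe → rerdumnempe   [vowel merger]
  giving Toden rerdumnempe.
If borrowed from Ullen 'rildomnimp' after the early changes, it would undergo only the recent ones:
  rule 4 (rhotacism): no change (rildomnimp)
  rule 5 (vowel merger): rildomnimp → reldomnemp
  ⇒ as a loan: reldomnemp
Toden 'rerdumnempe' matches the inherited outcome exactly, so it is an inherited cognate, not a loan.

inherited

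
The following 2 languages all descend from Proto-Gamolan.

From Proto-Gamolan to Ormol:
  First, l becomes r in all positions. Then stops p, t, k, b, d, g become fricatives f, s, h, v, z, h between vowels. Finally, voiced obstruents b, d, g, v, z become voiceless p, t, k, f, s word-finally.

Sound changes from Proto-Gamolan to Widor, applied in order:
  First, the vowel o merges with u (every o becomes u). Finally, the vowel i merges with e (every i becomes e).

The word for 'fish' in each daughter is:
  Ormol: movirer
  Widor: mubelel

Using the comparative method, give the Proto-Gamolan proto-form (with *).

Position 4: Ormol has i, Widor has e. Ormol preserves i here (none of its changes turn any other segment into i), so the proto-segment is *i.
Position 7: Ormol has r, Widor has l. Widor preserves l here (none of its changes turn any other segment into l), so the proto-segment is *l.
Continuing position by position gives *mobilel; check it forward:
Ormol: *mobilel > mobirer > movirer  (by unconditioned shift, intervocalic lenition)
Widor: start from *mobilel.
  rule 1 (vowel merger): mobilel → mubilel
  rule 2 (vowel merger): mubilel → mubelel
  ⇒ Widor mubelel
Only *mobilel yields all of Ormol movirer, Widor mubelel.

*mobilel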